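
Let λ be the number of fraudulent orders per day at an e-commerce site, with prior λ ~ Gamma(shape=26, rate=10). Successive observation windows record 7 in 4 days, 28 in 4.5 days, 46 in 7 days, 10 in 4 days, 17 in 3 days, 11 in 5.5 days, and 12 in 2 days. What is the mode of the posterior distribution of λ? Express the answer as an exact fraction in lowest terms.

Total count: 7 + 28 + 46 + 10 + 17 + 11 + 12 = 131.
Total exposure: 4 + 4.5 + 7 + 4 + 3 + 5.5 + 2 = 30 days.
By Gamma–Poisson conjugacy, the posterior is Gamma(α + Σx, β + Σt) = Gamma(26 + 131, 10 + 30) = Gamma(157, 40).
Posterior mode = (α'−1)/β' = 156/40 = 39/10.

39/10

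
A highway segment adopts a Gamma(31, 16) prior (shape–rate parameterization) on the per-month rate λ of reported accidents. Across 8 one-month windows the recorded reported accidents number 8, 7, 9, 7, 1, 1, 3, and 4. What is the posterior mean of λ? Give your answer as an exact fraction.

71/24

Total count: 8 + 7 + 9 + 7 + 1 + 1 + 3 + 4 = 40.
Total exposure: 8 months.
The Gamma prior is conjugate for the Poisson rate, so λ | data ~ Gamma(31+40, 16+8) = Gamma(71, 24).
Posterior mean = α'/β' = 71/24.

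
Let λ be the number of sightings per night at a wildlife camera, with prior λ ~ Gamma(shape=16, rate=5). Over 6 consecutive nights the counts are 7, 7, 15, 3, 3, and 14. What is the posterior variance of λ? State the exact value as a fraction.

Total count: 7 + 7 + 15 + 3 + 3 + 14 = 49.
Total exposure: 6 nights.
Gamma(α, β) with Poisson data over total exposure Σt gives posterior Gamma(α+Σx, β+Σt) = Gamma(65, 11).
Posterior variance = α'/β'² = 65/121.

65/121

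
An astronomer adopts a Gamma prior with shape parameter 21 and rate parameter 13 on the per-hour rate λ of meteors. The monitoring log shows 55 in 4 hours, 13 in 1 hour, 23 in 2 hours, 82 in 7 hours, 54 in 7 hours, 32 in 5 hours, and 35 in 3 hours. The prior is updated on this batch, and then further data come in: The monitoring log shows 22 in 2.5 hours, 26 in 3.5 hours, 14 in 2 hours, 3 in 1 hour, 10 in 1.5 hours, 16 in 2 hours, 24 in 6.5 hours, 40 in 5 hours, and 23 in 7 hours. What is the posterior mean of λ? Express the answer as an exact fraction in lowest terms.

Total count: 55 + 13 + 23 + 82 + 54 + 32 + 35 = 294.
Total exposure: 4 + 1 + 2 + 7 + 7 + 5 + 3 = 29 hours.
After the first batch: Gamma(21 + 294, 13 + 29) = Gamma(315, 42).
Total count: 22 + 26 + 14 + 3 + 10 + 16 + 24 + 40 + 23 = 178.
Total exposure: 2.5 + 3.5 + 2 + 1 + 1.5 + 2 + 6.5 + 5 + 7 = 31 hours.
After the second batch: Gamma(315 + 178, 42 + 31) = Gamma(493, 73).
Posterior mean = α'/β' = 493/73.

493/73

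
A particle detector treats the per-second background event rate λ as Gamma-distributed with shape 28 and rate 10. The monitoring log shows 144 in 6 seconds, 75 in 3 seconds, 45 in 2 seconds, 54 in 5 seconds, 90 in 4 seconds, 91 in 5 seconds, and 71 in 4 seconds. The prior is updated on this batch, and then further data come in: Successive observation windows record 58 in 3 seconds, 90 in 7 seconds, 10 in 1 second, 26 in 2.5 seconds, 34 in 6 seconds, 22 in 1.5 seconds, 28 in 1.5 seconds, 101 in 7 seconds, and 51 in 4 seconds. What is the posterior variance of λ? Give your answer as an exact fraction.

Total count: 144 + 75 + 45 + 54 + 90 + 91 + 71 = 570.
Total exposure: 6 + 3 + 2 + 5 + 4 + 5 + 4 = 29 seconds.
After the first batch: Gamma(28 + 570, 10 + 29) = Gamma(598, 39).
Total count: 58 + 90 + 10 + 26 + 34 + 22 + 28 + 101 + 51 = 420.
Total exposure: 3 + 7 + 1 + 2.5 + 6 + 1.5 + 1.5 + 7 + 4 = 33.5 seconds.
After the second batch: Gamma(598 + 420, 39 + 33.5) = Gamma(1018, 145/2).
Posterior variance = α'/β'² = 1018/(21025/4) = 4072/21025.

4072/21025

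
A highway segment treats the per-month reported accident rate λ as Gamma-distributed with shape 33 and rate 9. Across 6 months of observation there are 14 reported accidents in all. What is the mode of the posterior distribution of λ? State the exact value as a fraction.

46/15

Total count 14 over total exposure 6 months.
Gamma(α, β) with Poisson data over total exposure Σt gives posterior Gamma(α+Σx, β+Σt) = Gamma(47, 15).
Posterior mode = (α'−1)/β' = 46/15.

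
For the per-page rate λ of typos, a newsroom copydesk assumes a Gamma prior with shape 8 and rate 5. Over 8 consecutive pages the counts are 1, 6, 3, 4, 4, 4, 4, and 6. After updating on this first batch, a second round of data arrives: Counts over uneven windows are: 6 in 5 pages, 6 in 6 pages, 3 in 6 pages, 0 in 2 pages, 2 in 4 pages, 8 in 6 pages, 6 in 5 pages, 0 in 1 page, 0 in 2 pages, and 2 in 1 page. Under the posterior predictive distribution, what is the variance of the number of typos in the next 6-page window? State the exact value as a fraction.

Total count: 1 + 6 + 3 + 4 + 4 + 4 + 4 + 6 = 32.
Total exposure: 8 pages.
After the first batch: Gamma(8 + 32, 5 + 8) = Gamma(40, 13).
Total count: 6 + 6 + 3 + 0 + 2 + 8 + 6 + 0 + 0 + 2 = 33.
Total exposure: 5 + 6 + 6 + 2 + 4 + 6 + 5 + 1 + 2 + 1 = 38 pages.
After the second batch: Gamma(40 + 33, 13 + 38) = Gamma(73, 51).
The posterior predictive for a window of length T is Negative Binomial with variance T·α'·(β'+T)/β'² = 6·73·57/2601 = 2774/289.

2774/289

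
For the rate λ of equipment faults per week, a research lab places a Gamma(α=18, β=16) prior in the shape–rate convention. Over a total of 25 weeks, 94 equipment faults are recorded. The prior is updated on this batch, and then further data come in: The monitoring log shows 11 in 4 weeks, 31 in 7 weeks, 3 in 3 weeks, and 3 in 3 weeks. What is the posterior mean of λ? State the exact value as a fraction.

Total count 94 over total exposure 25 weeks.
After the first batch: Gamma(18 + 94, 16 + 25) = Gamma(112, 41).
Total count: 11 + 31 + 3 + 3 = 48.
Total exposure: 4 + 7 + 3 + 3 = 17 weeks.
After the second batch: Gamma(112 + 48, 41 + 17) = Gamma(160, 58).
Posterior mean = α'/β' = 160/58 = 80/29.

80/29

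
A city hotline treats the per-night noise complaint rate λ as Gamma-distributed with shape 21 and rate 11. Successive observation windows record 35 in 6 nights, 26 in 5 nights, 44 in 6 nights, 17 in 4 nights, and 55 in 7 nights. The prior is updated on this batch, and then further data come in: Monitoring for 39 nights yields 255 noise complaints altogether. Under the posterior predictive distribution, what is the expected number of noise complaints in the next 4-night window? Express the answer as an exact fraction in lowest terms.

302/13

Total count: 35 + 26 + 44 + 17 + 55 = 177.
Total exposure: 6 + 5 + 6 + 4 + 7 = 28 nights.
After the first batch: Gamma(21 + 177, 11 + 28) = Gamma(198, 39).
Total count 255 over total exposure 39 nights.
After the second batch: Gamma(198 + 255, 39 + 39) = Gamma(453, 78).
Predictive mean over a 4-night window = T·E[λ|data] = 4·453/78 = 302/13.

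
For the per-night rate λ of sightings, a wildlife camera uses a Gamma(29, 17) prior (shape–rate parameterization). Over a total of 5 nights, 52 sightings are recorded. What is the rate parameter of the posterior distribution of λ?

22

Total count 52 over total exposure 5 nights.
By Gamma–Poisson conjugacy, the posterior is Gamma(α + Σx, β + Σt) = Gamma(29 + 52, 17 + 5) = Gamma(81, 22).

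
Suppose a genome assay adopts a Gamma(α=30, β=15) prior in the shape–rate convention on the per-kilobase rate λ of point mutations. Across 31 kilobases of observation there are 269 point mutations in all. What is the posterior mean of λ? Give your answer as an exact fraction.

Total count 269 over total exposure 31 kilobases.
Gamma(α, β) with Poisson data over total exposure Σt gives posterior Gamma(α+Σx, β+Σt) = Gamma(299, 46).
Posterior mean = α'/β' = 299/46 = 13/2.

13/2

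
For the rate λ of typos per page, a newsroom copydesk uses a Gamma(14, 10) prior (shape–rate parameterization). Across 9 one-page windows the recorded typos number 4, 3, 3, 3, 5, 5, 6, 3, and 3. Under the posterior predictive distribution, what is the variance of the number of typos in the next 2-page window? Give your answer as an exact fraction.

2058/361

Total count: 4 + 3 + 3 + 3 + 5 + 5 + 6 + 3 + 3 = 35.
Total exposure: 9 pages.
By Gamma–Poisson conjugacy, the posterior is Gamma(α + Σx, β + Σt) = Gamma(14 + 35, 10 + 9) = Gamma(49, 19).
The posterior predictive for a window of length T is Negative Binomial with variance T·α'·(β'+T)/β'² = 2·49·21/361 = 2058/361.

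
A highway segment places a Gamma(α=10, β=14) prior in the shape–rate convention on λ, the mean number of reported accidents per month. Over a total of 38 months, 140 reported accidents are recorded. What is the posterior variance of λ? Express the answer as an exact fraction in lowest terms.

Total count 140 over total exposure 38 months.
Posterior: α' = 10 + 140 = 150, β' = 14 + 38 = 52.
Posterior variance = α'/β'² = 150/2704 = 75/1352.

75/1352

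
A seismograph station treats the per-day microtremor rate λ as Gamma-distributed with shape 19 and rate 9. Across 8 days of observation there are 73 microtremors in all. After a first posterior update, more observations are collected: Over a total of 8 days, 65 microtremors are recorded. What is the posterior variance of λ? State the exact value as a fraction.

Total count 73 over total exposure 8 days.
After the first batch: Gamma(19 + 73, 9 + 8) = Gamma(92, 17).
Total count 65 over total exposure 8 days.
After the second batch: Gamma(92 + 65, 17 + 8) = Gamma(157, 25).
Posterior variance = α'/β'² = 157/625.

157/625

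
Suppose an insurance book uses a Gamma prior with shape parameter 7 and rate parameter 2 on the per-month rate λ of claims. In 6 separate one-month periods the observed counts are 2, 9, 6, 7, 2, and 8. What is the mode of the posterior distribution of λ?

Total count: 2 + 9 + 6 + 7 + 2 + 8 = 34.
Total exposure: 6 months.
By Gamma–Poisson conjugacy, the posterior is Gamma(α + Σx, β + Σt) = Gamma(7 + 34, 2 + 6) = Gamma(41, 8).
Posterior mode = (α'−1)/β' = 40/8 = 5.

5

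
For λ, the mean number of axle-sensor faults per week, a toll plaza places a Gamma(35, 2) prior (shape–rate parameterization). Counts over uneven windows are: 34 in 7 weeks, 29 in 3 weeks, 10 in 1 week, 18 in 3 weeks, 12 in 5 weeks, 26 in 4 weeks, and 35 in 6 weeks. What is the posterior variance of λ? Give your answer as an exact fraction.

Total count: 34 + 29 + 10 + 18 + 12 + 26 + 35 = 164.
Total exposure: 7 + 3 + 1 + 3 + 5 + 4 + 6 = 29 weeks.
Conjugate update: add total count to the shape and total exposure to the rate, giving Gamma(199, 31).
Posterior variance = α'/β'² = 199/961.

199/961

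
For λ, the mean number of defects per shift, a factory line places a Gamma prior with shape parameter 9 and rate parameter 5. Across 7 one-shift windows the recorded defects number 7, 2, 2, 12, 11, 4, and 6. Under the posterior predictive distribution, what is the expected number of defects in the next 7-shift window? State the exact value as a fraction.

Total count: 7 + 2 + 2 + 12 + 11 + 4 + 6 = 44.
Total exposure: 7 shifts.
Conjugate update: add total count to the shape and total exposure to the rate, giving Gamma(53, 12).
Predictive mean over a 7-shift window = T·E[λ|data] = 7·53/12 = 371/12.

371/12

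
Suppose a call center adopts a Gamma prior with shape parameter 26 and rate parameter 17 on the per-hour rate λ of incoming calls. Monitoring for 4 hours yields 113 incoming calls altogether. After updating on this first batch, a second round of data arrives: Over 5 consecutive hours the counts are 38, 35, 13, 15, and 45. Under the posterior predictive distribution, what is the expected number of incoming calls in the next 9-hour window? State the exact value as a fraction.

Total count 113 over total exposure 4 hours.
After the first batch: Gamma(26 + 113, 17 + 4) = Gamma(139, 21).
Total count: 38 + 35 + 13 + 15 + 45 = 146.
Total exposure: 5 hours.
After the second batch: Gamma(139 + 146, 21 + 5) = Gamma(285, 26).
Predictive mean over a 9-hour window = T·E[λ|data] = 9·285/26 = 2565/26.

2565/26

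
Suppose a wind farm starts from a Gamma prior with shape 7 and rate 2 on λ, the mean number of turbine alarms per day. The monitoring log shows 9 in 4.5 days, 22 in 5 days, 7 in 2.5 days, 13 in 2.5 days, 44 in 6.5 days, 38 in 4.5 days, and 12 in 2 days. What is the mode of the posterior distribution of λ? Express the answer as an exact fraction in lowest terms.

Total count: 9 + 22 + 7 + 13 + 44 + 38 + 12 = 145.
Total exposure: 4.5 + 5 + 2.5 + 2.5 + 6.5 + 4.5 + 2 = 27.5 days.
Gamma(α, β) with Poisson data over total exposure Σt gives posterior Gamma(α+Σx, β+Σt) = Gamma(152, 59/2).
Posterior mode = (α'−1)/β' = 151/(59/2) = 302/59.

302/59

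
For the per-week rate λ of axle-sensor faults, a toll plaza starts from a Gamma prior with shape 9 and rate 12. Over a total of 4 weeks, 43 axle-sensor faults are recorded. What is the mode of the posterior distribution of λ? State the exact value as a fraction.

51/16

Total count 43 over total exposure 4 weeks.
Posterior: α' = 9 + 43 = 52, β' = 12 + 4 = 16.
Posterior mode = (α'−1)/β' = 51/16.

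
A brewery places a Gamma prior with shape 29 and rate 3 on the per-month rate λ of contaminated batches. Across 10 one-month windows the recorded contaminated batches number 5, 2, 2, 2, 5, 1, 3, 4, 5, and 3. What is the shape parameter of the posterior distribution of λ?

Total count: 5 + 2 + 2 + 2 + 5 + 1 + 3 + 4 + 5 + 3 = 32.
Total exposure: 10 months.
The Gamma prior is conjugate for the Poisson rate, so λ | data ~ Gamma(29+32, 3+10) = Gamma(61, 13).

61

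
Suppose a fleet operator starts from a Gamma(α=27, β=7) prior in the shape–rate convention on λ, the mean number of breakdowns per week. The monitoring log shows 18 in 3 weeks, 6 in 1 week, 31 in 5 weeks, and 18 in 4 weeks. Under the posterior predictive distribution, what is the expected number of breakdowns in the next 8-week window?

40

Total count: 18 + 6 + 31 + 18 = 73.
Total exposure: 3 + 1 + 5 + 4 = 13 weeks.
Gamma(α, β) with Poisson data over total exposure Σt gives posterior Gamma(α+Σx, β+Σt) = Gamma(100, 20).
Predictive mean over an 8-week window = T·E[λ|data] = 8·100/20 = 40.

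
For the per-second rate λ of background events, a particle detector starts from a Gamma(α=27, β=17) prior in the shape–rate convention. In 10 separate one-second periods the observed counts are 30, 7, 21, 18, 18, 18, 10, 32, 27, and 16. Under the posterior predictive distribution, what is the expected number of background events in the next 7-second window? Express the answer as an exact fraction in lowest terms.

1568/27

Total count: 30 + 7 + 21 + 18 + 18 + 18 + 10 + 32 + 27 + 16 = 197.
Total exposure: 10 seconds.
By Gamma–Poisson conjugacy, the posterior is Gamma(α + Σx, β + Σt) = Gamma(27 + 197, 17 + 10) = Gamma(224, 27).
Predictive mean over a 7-second window = T·E[λ|data] = 7·224/27 = 1568/27.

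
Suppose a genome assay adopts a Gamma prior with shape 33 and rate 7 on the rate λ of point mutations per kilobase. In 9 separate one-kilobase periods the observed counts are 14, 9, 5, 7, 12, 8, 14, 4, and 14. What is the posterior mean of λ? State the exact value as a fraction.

15/2

Total count: 14 + 9 + 5 + 7 + 12 + 8 + 14 + 4 + 14 = 87.
Total exposure: 9 kilobases.
Posterior: α' = 33 + 87 = 120, β' = 7 + 9 = 16.
Posterior mean = α'/β' = 120/16 = 15/2.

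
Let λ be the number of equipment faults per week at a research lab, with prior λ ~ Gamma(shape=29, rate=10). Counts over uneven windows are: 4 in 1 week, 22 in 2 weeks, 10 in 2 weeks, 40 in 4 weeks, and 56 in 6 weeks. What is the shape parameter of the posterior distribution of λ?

161

Total count: 4 + 22 + 10 + 40 + 56 = 132.
Total exposure: 1 + 2 + 2 + 4 + 6 = 15 weeks.
Conjugate update: add total count to the shape and total exposure to the rate, giving Gamma(161, 25).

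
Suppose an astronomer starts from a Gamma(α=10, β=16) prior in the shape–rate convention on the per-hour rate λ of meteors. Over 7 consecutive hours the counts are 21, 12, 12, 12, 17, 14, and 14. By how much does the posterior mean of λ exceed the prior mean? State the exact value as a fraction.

Total count: 21 + 12 + 12 + 12 + 17 + 14 + 14 = 102.
Total exposure: 7 hours.
Gamma(α, β) with Poisson data over total exposure Σt gives posterior Gamma(α+Σx, β+Σt) = Gamma(112, 23).
Posterior mean = 112/23 = 112/23; prior mean = 10/16 = 5/8. Difference = 112/23 − 5/8 = 781/184.

781/184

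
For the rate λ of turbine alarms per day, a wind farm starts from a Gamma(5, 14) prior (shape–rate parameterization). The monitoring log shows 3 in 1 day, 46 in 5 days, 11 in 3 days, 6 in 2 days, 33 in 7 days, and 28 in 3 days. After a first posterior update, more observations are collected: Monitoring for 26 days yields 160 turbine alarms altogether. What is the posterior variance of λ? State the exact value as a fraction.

Total count: 3 + 46 + 11 + 6 + 33 + 28 = 127.
Total exposure: 1 + 5 + 3 + 2 + 7 + 3 = 21 days.
After the first batch: Gamma(5 + 127, 14 + 21) = Gamma(132, 35).
Total count 160 over total exposure 26 days.
After the second batch: Gamma(132 + 160, 35 + 26) = Gamma(292, 61).
Posterior variance = α'/β'² = 292/3721.

292/3721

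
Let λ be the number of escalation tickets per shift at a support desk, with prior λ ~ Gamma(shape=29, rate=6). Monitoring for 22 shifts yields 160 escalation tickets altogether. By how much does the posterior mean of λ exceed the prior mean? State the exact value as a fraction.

23/12

Total count 160 over total exposure 22 shifts.
Gamma(α, β) with Poisson data over total exposure Σt gives posterior Gamma(α+Σx, β+Σt) = Gamma(189, 28).
Posterior mean = 189/28 = 27/4; prior mean = 29/6 = 29/6. Difference = 27/4 − 29/6 = 23/12.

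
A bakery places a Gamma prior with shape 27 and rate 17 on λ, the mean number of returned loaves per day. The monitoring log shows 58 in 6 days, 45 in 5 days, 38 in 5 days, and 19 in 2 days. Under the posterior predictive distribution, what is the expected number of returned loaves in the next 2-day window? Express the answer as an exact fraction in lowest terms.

374/35

Total count: 58 + 45 + 38 + 19 = 160.
Total exposure: 6 + 5 + 5 + 2 = 18 days.
Gamma(α, β) with Poisson data over total exposure Σt gives posterior Gamma(α+Σx, β+Σt) = Gamma(187, 35).
Predictive mean over a 2-day window = T·E[λ|data] = 2·187/35 = 374/35.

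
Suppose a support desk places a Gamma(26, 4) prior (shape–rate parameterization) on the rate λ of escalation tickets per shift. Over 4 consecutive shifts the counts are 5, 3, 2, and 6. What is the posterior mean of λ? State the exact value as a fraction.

Total count: 5 + 3 + 2 + 6 = 16.
Total exposure: 4 shifts.
Posterior: α' = 26 + 16 = 42, β' = 4 + 4 = 8.
Posterior mean = α'/β' = 42/8 = 21/4.

21/4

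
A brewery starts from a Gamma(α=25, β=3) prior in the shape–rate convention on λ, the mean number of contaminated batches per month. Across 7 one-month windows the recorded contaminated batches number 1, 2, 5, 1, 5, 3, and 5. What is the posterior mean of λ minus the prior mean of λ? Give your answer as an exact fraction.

-109/30

Total count: 1 + 2 + 5 + 1 + 5 + 3 + 5 = 22.
Total exposure: 7 months.
By Gamma–Poisson conjugacy, the posterior is Gamma(α + Σx, β + Σt) = Gamma(25 + 22, 3 + 7) = Gamma(47, 10).
Posterior mean = 47/10 = 47/10; prior mean = 25/3 = 25/3. Difference = 47/10 − 25/3 = -109/30.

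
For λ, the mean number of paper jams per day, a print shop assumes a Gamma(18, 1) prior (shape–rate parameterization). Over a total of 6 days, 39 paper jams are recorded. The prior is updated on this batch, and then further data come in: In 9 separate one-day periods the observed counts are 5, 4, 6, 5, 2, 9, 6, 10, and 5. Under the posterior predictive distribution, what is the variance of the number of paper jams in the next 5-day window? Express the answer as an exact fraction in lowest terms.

Total count 39 over total exposure 6 days.
After the first batch: Gamma(18 + 39, 1 + 6) = Gamma(57, 7).
Total count: 5 + 4 + 6 + 5 + 2 + 9 + 6 + 10 + 5 = 52.
Total exposure: 9 days.
After the second batch: Gamma(57 + 52, 7 + 9) = Gamma(109, 16).
The posterior predictive for a window of length T is Negative Binomial with variance T·α'·(β'+T)/β'² = 5·109·21/256 = 11445/256.

11445/256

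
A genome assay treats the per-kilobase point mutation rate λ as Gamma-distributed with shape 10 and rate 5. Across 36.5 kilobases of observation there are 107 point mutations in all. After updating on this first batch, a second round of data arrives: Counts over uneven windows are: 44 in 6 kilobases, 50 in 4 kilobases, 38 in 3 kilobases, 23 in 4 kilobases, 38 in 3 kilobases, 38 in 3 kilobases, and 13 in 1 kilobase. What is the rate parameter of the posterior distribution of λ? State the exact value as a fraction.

Total count 107 over total exposure 36.5 kilobases.
After the first batch: Gamma(10 + 107, 5 + 36.5) = Gamma(117, 83/2).
Total count: 44 + 50 + 38 + 23 + 38 + 38 + 13 = 244.
Total exposure: 6 + 4 + 3 + 4 + 3 + 3 + 1 = 24 kilobases.
After the second batch: Gamma(117 + 244, 83/2 + 24) = Gamma(361, 131/2).

131/2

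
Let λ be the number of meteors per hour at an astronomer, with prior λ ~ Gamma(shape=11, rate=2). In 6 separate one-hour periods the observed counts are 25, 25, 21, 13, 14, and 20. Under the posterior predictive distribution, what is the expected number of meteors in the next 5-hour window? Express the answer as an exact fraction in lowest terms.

645/8

Total count: 25 + 25 + 21 + 13 + 14 + 20 = 118.
Total exposure: 6 hours.
Conjugate update: add total count to the shape and total exposure to the rate, giving Gamma(129, 8).
Predictive mean over a 5-hour window = T·E[λ|data] = 5·129/8 = 645/8.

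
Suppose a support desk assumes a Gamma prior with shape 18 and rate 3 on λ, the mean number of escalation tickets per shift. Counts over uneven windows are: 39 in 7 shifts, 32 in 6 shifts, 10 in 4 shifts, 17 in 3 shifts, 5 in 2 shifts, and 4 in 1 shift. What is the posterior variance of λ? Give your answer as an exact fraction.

Total count: 39 + 32 + 10 + 17 + 5 + 4 = 107.
Total exposure: 7 + 6 + 4 + 3 + 2 + 1 = 23 shifts.
The Gamma prior is conjugate for the Poisson rate, so λ | data ~ Gamma(18+107, 3+23) = Gamma(125, 26).
Posterior variance = α'/β'² = 125/676.

125/676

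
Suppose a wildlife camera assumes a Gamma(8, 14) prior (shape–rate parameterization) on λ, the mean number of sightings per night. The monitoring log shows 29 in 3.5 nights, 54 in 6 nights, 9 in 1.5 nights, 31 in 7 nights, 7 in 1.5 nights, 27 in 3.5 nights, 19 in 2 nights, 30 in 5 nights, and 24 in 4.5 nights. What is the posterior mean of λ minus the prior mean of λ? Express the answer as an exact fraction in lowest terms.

Total count: 29 + 54 + 9 + 31 + 7 + 27 + 19 + 30 + 24 = 230.
Total exposure: 3.5 + 6 + 1.5 + 7 + 1.5 + 3.5 + 2 + 5 + 4.5 = 34.5 nights.
By Gamma–Poisson conjugacy, the posterior is Gamma(α + Σx, β + Σt) = Gamma(8 + 230, 14 + 34.5) = Gamma(238, 97/2).
Posterior mean = 238/(97/2) = 476/97; prior mean = 8/14 = 4/7. Difference = 476/97 − 4/7 = 2944/679.

2944/679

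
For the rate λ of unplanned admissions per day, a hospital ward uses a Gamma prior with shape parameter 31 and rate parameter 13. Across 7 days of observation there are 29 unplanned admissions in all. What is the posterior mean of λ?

3

Total count 29 over total exposure 7 days.
Gamma(α, β) with Poisson data over total exposure Σt gives posterior Gamma(α+Σx, β+Σt) = Gamma(60, 20).
Posterior mean = α'/β' = 60/20 = 3.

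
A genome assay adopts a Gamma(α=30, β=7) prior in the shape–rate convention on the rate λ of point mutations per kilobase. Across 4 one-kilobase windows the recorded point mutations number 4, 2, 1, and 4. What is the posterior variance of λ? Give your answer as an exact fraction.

41/121

Total count: 4 + 2 + 1 + 4 = 11.
Total exposure: 4 kilobases.
Posterior: α' = 30 + 11 = 41, β' = 7 + 4 = 11.
Posterior variance = α'/β'² = 41/121.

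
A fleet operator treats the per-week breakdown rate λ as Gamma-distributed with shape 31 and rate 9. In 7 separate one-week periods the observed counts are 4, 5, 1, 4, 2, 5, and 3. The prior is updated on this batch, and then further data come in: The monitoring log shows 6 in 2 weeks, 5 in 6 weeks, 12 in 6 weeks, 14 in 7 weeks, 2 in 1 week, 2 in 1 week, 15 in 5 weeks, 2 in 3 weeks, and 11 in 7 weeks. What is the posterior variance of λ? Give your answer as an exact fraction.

31/729

Total count: 4 + 5 + 1 + 4 + 2 + 5 + 3 = 24.
Total exposure: 7 weeks.
After the first batch: Gamma(31 + 24, 9 + 7) = Gamma(55, 16).
Total count: 6 + 5 + 12 + 14 + 2 + 2 + 15 + 2 + 11 = 69.
Total exposure: 2 + 6 + 6 + 7 + 1 + 1 + 5 + 3 + 7 = 38 weeks.
After the second batch: Gamma(55 + 69, 16 + 38) = Gamma(124, 54).
Posterior variance = α'/β'² = 124/2916 = 31/729.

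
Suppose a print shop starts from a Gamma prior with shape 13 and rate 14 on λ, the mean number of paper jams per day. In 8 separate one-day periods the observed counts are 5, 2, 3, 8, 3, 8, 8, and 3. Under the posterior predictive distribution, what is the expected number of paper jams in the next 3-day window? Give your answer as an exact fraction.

Total count: 5 + 2 + 3 + 8 + 3 + 8 + 8 + 3 = 40.
Total exposure: 8 days.
Conjugate update: add total count to the shape and total exposure to the rate, giving Gamma(53, 22).
Predictive mean over a 3-day window = T·E[λ|data] = 3·53/22 = 159/22.

159/22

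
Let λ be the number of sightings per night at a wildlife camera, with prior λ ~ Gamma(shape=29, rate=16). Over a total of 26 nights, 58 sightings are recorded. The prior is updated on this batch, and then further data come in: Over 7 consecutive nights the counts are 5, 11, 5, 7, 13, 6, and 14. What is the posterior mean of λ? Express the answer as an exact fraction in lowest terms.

Total count 58 over total exposure 26 nights.
After the first batch: Gamma(29 + 58, 16 + 26) = Gamma(87, 42).
Total count: 5 + 11 + 5 + 7 + 13 + 6 + 14 = 61.
Total exposure: 7 nights.
After the second batch: Gamma(87 + 61, 42 + 7) = Gamma(148, 49).
Posterior mean = α'/β' = 148/49.

148/49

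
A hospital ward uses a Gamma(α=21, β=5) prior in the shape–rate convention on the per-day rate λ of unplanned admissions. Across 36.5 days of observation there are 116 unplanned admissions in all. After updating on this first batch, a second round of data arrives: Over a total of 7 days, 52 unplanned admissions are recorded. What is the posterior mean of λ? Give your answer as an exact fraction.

378/97

Total count 116 over total exposure 36.5 days.
After the first batch: Gamma(21 + 116, 5 + 36.5) = Gamma(137, 83/2).
Total count 52 over total exposure 7 days.
After the second batch: Gamma(137 + 52, 83/2 + 7) = Gamma(189, 97/2).
Posterior mean = α'/β' = 189/(97/2) = 378/97.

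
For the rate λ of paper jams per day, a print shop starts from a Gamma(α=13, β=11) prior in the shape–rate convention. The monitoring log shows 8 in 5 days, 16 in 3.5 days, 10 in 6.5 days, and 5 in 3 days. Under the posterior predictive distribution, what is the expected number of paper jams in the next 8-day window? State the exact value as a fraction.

Total count: 8 + 16 + 10 + 5 = 39.
Total exposure: 5 + 3.5 + 6.5 + 3 = 18 days.
Posterior: α' = 13 + 39 = 52, β' = 11 + 18 = 29.
Predictive mean over an 8-day window = T·E[λ|data] = 8·52/29 = 416/29.

416/29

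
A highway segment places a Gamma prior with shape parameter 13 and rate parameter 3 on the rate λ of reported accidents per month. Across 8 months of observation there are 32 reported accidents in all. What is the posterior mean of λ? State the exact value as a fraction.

45/11

Total count 32 over total exposure 8 months.
Posterior: α' = 13 + 32 = 45, β' = 3 + 8 = 11.
Posterior mean = α'/β' = 45/11.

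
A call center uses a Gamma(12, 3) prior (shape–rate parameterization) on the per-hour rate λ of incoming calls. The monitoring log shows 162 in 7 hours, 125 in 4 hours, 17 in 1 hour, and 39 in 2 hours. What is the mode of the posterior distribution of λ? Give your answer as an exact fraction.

354/17

Total count: 162 + 125 + 17 + 39 = 343.
Total exposure: 7 + 4 + 1 + 2 = 14 hours.
By Gamma–Poisson conjugacy, the posterior is Gamma(α + Σx, β + Σt) = Gamma(12 + 343, 3 + 14) = Gamma(355, 17).
Posterior mode = (α'−1)/β' = 354/17.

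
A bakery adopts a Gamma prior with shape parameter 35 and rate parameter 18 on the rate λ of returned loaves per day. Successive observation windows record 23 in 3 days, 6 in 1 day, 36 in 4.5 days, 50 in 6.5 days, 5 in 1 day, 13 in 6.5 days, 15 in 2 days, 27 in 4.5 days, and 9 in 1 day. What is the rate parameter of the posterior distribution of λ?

48

Total count: 23 + 6 + 36 + 50 + 5 + 13 + 15 + 27 + 9 = 184.
Total exposure: 3 + 1 + 4.5 + 6.5 + 1 + 6.5 + 2 + 4.5 + 1 = 30 days.
By Gamma–Poisson conjugacy, the posterior is Gamma(α + Σx, β + Σt) = Gamma(35 + 184, 18 + 30) = Gamma(219, 48).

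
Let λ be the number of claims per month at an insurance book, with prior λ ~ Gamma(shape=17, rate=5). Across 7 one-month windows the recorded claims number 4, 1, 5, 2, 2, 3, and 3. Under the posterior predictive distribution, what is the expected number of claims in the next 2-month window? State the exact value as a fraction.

Total count: 4 + 1 + 5 + 2 + 2 + 3 + 3 = 20.
Total exposure: 7 months.
The Gamma prior is conjugate for the Poisson rate, so λ | data ~ Gamma(17+20, 5+7) = Gamma(37, 12).
Predictive mean over a 2-month window = T·E[λ|data] = 2·37/12 = 37/6.

37/6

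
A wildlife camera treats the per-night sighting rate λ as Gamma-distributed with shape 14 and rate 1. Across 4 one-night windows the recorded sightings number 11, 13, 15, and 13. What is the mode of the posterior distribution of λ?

13

Total count: 11 + 13 + 15 + 13 = 52.
Total exposure: 4 nights.
By Gamma–Poisson conjugacy, the posterior is Gamma(α + Σx, β + Σt) = Gamma(14 + 52, 1 + 4) = Gamma(66, 5).
Posterior mode = (α'−1)/β' = 65/5 = 13.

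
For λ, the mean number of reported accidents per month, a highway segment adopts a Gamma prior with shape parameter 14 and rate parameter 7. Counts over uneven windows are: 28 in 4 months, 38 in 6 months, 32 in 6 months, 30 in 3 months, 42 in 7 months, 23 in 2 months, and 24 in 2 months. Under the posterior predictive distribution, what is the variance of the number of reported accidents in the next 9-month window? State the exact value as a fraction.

Total count: 28 + 38 + 32 + 30 + 42 + 23 + 24 = 217.
Total exposure: 4 + 6 + 6 + 3 + 7 + 2 + 2 = 30 months.
By Gamma–Poisson conjugacy, the posterior is Gamma(α + Σx, β + Σt) = Gamma(14 + 217, 7 + 30) = Gamma(231, 37).
The posterior predictive for a window of length T is Negative Binomial with variance T·α'·(β'+T)/β'² = 9·231·46/1369 = 95634/1369.

95634/1369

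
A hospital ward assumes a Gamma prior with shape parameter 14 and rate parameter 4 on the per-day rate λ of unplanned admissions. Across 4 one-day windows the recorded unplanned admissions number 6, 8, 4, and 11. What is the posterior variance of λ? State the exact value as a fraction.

Total count: 6 + 8 + 4 + 11 = 29.
Total exposure: 4 days.
Conjugate update: add total count to the shape and total exposure to the rate, giving Gamma(43, 8).
Posterior variance = α'/β'² = 43/64.

43/64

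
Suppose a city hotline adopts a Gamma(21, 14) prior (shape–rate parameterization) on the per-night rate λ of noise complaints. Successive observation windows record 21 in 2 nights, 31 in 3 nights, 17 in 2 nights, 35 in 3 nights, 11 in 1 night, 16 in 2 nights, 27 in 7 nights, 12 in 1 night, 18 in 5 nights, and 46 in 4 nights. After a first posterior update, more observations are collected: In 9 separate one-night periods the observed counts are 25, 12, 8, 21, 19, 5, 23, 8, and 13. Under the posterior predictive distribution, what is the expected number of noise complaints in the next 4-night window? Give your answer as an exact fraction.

Total count: 21 + 31 + 17 + 35 + 11 + 16 + 27 + 12 + 18 + 46 = 234.
Total exposure: 2 + 3 + 2 + 3 + 1 + 2 + 7 + 1 + 5 + 4 = 30 nights.
After the first batch: Gamma(21 + 234, 14 + 30) = Gamma(255, 44).
Total count: 25 + 12 + 8 + 21 + 19 + 5 + 23 + 8 + 13 = 134.
Total exposure: 9 nights.
After the second batch: Gamma(255 + 134, 44 + 9) = Gamma(389, 53).
Predictive mean over a 4-night window = T·E[λ|data] = 4·389/53 = 1556/53.

1556/53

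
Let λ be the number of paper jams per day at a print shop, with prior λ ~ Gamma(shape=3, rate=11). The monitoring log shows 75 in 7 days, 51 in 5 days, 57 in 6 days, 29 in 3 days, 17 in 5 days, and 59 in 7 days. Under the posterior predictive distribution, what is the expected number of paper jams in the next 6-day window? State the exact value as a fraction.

Total count: 75 + 51 + 57 + 29 + 17 + 59 = 288.
Total exposure: 7 + 5 + 6 + 3 + 5 + 7 = 33 days.
The Gamma prior is conjugate for the Poisson rate, so λ | data ~ Gamma(3+288, 11+33) = Gamma(291, 44).
Predictive mean over a 6-day window = T·E[λ|data] = 6·291/44 = 873/22.

873/22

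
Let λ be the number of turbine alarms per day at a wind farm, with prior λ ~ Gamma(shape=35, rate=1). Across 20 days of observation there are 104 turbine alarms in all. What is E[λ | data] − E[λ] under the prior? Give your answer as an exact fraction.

Total count 104 over total exposure 20 days.
Gamma(α, β) with Poisson data over total exposure Σt gives posterior Gamma(α+Σx, β+Σt) = Gamma(139, 21).
Posterior mean = 139/21 = 139/21; prior mean = 35/1 = 35. Difference = 139/21 − 35 = -596/21.

-596/21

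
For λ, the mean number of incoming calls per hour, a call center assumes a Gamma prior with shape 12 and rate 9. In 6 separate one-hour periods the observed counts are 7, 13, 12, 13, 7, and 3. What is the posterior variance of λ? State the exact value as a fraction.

67/225

Total count: 7 + 13 + 12 + 13 + 7 + 3 = 55.
Total exposure: 6 hours.
Conjugate update: add total count to the shape and total exposure to the rate, giving Gamma(67, 15).
Posterior variance = α'/β'² = 67/225.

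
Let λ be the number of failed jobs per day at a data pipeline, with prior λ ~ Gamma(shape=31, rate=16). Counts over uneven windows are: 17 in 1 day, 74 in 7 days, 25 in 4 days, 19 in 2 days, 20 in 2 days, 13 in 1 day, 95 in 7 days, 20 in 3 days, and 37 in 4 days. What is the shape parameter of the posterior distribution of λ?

Total count: 17 + 74 + 25 + 19 + 20 + 13 + 95 + 20 + 37 = 320.
Total exposure: 1 + 7 + 4 + 2 + 2 + 1 + 7 + 3 + 4 = 31 days.
Gamma(α, β) with Poisson data over total exposure Σt gives posterior Gamma(α+Σx, β+Σt) = Gamma(351, 47).

351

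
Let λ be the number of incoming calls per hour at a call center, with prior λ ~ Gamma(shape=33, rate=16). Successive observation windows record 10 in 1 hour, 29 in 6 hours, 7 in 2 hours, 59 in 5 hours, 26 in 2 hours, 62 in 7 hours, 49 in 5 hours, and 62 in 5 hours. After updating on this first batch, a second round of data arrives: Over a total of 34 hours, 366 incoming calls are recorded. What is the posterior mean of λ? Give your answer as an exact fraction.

Total count: 10 + 29 + 7 + 59 + 26 + 62 + 49 + 62 = 304.
Total exposure: 1 + 6 + 2 + 5 + 2 + 7 + 5 + 5 = 33 hours.
After the first batch: Gamma(33 + 304, 16 + 33) = Gamma(337, 49).
Total count 366 over total exposure 34 hours.
After the second batch: Gamma(337 + 366, 49 + 34) = Gamma(703, 83).
Posterior mean = α'/β' = 703/83.

703/83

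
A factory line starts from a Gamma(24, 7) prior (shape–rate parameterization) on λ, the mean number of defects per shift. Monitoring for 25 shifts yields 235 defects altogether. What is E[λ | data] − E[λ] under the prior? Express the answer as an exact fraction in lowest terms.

1045/224

Total count 235 over total exposure 25 shifts.
By Gamma–Poisson conjugacy, the posterior is Gamma(α + Σx, β + Σt) = Gamma(24 + 235, 7 + 25) = Gamma(259, 32).
Posterior mean = 259/32 = 259/32; prior mean = 24/7 = 24/7. Difference = 259/32 − 24/7 = 1045/224.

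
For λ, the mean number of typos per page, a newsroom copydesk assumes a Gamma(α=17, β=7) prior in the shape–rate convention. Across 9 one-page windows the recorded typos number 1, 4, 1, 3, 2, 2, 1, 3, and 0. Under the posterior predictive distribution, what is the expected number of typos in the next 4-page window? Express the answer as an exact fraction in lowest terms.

17/2

Total count: 1 + 4 + 1 + 3 + 2 + 2 + 1 + 3 + 0 = 17.
Total exposure: 9 pages.
The Gamma prior is conjugate for the Poisson rate, so λ | data ~ Gamma(17+17, 7+9) = Gamma(34, 16).
Predictive mean over a 4-page window = T·E[λ|data] = 4·34/16 = 17/2.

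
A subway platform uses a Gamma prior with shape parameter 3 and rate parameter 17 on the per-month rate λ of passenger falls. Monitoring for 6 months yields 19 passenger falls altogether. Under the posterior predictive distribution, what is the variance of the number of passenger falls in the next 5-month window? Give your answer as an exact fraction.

3080/529

Total count 19 over total exposure 6 months.
The Gamma prior is conjugate for the Poisson rate, so λ | data ~ Gamma(3+19, 17+6) = Gamma(22, 23).
The posterior predictive for a window of length T is Negative Binomial with variance T·α'·(β'+T)/β'² = 5·22·28/529 = 3080/529.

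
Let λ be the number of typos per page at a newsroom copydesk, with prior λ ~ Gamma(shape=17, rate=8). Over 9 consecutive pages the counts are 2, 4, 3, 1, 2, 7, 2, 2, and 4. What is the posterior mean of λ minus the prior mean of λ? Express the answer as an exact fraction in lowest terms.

63/136

Total count: 2 + 4 + 3 + 1 + 2 + 7 + 2 + 2 + 4 = 27.
Total exposure: 9 pages.
Gamma(α, β) with Poisson data over total exposure Σt gives posterior Gamma(α+Σx, β+Σt) = Gamma(44, 17).
Posterior mean = 44/17 = 44/17; prior mean = 17/8 = 17/8. Difference = 44/17 − 17/8 = 63/136.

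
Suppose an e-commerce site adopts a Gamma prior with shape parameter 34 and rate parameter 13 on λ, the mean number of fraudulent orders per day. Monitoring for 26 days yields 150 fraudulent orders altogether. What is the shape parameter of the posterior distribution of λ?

Total count 150 over total exposure 26 days.
Conjugate update: add total count to the shape and total exposure to the rate, giving Gamma(184, 39).

184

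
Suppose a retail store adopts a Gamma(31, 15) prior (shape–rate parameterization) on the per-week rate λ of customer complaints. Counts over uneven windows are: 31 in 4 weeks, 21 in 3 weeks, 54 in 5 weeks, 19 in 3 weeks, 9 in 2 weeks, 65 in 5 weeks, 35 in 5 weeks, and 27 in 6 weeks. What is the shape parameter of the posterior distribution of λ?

Total count: 31 + 21 + 54 + 19 + 9 + 65 + 35 + 27 = 261.
Total exposure: 4 + 3 + 5 + 3 + 2 + 5 + 5 + 6 = 33 weeks.
The Gamma prior is conjugate for the Poisson rate, so λ | data ~ Gamma(31+261, 15+33) = Gamma(292, 48).

292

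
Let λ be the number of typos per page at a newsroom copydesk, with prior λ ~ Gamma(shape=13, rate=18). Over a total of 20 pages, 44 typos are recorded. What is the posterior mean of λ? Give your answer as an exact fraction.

Total count 44 over total exposure 20 pages.
Posterior: α' = 13 + 44 = 57, β' = 18 + 20 = 38.
Posterior mean = α'/β' = 57/38 = 3/2.

3/2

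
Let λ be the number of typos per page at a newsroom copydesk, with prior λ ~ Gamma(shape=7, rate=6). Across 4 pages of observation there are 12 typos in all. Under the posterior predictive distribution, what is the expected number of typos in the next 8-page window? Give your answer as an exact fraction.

76/5

Total count 12 over total exposure 4 pages.
The Gamma prior is conjugate for the Poisson rate, so λ | data ~ Gamma(7+12, 6+4) = Gamma(19, 10).
Predictive mean over an 8-page window = T·E[λ|data] = 8·19/10 = 76/5.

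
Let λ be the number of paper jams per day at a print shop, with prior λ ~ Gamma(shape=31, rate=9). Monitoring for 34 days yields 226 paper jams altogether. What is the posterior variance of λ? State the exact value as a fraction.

257/1849

Total count 226 over total exposure 34 days.
The Gamma prior is conjugate for the Poisson rate, so λ | data ~ Gamma(31+226, 9+34) = Gamma(257, 43).
Posterior variance = α'/β'² = 257/1849.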